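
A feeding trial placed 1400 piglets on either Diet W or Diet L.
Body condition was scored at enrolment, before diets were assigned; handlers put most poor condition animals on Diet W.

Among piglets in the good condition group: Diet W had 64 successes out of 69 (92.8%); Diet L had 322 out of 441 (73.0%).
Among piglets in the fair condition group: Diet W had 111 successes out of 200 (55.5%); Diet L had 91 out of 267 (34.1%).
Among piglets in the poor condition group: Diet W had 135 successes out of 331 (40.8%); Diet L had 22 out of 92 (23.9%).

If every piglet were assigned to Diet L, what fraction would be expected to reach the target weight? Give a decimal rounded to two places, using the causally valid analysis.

0.45

Since starting body condition is a pre-existing factor (not a product of the diet) and it affects the outcome on its own, it is a confounder. The stratified rates, not the pooled rate, identify the causal effect.
Standardising Diet L to the population starting body condition mix: 0.364·322/441 + 0.334·91/267 + 0.302·22/92 = 0.452.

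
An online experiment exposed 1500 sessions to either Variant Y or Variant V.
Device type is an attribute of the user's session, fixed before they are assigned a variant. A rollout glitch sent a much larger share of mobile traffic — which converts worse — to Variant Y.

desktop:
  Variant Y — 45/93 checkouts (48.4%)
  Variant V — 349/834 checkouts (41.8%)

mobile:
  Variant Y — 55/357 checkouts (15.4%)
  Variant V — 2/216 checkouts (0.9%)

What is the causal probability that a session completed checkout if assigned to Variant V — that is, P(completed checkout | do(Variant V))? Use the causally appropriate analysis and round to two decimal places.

0.26

Device type satisfies the back-door criterion: it is not a descendant of the variant, and it blocks the spurious path from variant to outcome. Adjusting for it (i.e., using the within-device type rates) gives the causal effect.
Standardising Variant V to the population device type mix: 0.618·349/834 + 0.382·2/216 = 0.262.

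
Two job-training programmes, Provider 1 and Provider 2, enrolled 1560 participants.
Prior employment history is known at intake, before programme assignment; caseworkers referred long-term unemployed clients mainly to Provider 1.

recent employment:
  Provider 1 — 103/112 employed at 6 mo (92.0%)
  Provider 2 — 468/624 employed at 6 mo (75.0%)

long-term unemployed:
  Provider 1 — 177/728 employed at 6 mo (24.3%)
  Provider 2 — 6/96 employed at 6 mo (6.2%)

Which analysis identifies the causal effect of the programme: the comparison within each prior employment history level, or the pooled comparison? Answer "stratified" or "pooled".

Prior employment history satisfies the back-door criterion: it is not a descendant of the programme, and it blocks the spurious path from programme to outcome. Adjusting for it (i.e., using the within-prior employment history rates) gives the causal effect.
Within each level — recent employment: 92.0% vs 75.0%; long-term unemployed: 24.3% vs 6.2% — Provider 1 is higher every time.

stratified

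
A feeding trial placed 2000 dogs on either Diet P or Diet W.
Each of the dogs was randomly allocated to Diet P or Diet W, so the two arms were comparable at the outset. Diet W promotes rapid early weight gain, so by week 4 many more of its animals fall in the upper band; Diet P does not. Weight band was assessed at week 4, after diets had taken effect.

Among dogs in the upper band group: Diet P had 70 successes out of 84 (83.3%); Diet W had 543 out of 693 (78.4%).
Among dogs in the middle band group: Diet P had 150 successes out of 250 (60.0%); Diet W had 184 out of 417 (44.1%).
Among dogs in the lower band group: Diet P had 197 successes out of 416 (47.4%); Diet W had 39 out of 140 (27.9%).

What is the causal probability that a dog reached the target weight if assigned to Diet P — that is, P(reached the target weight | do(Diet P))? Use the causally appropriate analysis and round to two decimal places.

Week-4 weight band is recorded after the diet and is itself shifted by it — it sits on the causal path from diet to outcome. Conditioning on a mediator would strip out part of the effect we want; the pooled comparison gives the total causal effect.
So P(outcome | do(Diet P)) is just the pooled rate for Diet P: 417/750 = 0.556.

0.56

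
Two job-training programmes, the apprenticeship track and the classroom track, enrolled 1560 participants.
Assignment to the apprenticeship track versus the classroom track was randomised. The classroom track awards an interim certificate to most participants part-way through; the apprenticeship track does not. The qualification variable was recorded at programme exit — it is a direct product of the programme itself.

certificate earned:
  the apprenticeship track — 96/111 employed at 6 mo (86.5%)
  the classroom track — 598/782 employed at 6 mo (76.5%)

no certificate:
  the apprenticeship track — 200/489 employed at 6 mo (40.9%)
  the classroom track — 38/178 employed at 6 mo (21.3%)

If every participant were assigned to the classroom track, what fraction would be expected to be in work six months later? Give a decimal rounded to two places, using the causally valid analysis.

0.66

the apprenticeship track is higher inside every qualification attained during the programme stratum but the classroom track is higher in aggregate. Whether to stratify depends on how qualification attained during the programme relates to the programme.
Because the programme influences qualification attained during the programme, qualification attained during the programme is a post-treatment mediator, not a confounder. Stratifying on it would bias the estimate; the causal effect is the crude pooled difference.
So P(outcome | do(the classroom track)) is just the pooled rate for the classroom track: 636/960 = 0.662.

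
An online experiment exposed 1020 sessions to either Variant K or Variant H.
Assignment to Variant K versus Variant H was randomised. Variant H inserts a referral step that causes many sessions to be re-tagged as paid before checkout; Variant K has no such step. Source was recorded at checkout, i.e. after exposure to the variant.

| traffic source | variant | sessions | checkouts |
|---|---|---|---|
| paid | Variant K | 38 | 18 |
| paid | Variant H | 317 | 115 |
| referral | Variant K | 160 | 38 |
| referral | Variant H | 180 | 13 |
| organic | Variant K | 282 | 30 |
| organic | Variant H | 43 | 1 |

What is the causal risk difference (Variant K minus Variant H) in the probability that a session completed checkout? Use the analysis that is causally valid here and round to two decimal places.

The distribution of traffic source is itself part of what the variant does — it is an intermediate outcome. Holding it fixed would remove that part of the effect; the total effect is the pooled difference.
The causal difference is the pooled difference: 0.179 − 0.239 = -0.060.

-0.06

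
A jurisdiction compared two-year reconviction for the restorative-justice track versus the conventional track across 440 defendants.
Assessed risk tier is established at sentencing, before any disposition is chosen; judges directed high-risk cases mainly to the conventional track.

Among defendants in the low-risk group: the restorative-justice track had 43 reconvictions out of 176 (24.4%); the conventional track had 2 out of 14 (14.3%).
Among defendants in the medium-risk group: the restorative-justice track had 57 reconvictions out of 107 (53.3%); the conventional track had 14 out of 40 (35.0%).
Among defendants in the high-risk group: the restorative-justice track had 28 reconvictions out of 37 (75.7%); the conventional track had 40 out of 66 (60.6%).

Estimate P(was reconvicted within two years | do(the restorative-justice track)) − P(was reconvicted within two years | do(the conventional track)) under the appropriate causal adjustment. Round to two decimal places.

+0.14

Nothing the disposition does changes assessed risk tier; the imbalance is an allocation artefact. With assessed risk tier also predicting the outcome, the pooled figure is confounded, and the within-stratum comparison is the causal one.
Adjusting over the population distribution of assessed risk tier: 0.432·(0.244−0.143) + 0.334·(0.533−0.350) + 0.234·(0.757−0.606) = +0.140.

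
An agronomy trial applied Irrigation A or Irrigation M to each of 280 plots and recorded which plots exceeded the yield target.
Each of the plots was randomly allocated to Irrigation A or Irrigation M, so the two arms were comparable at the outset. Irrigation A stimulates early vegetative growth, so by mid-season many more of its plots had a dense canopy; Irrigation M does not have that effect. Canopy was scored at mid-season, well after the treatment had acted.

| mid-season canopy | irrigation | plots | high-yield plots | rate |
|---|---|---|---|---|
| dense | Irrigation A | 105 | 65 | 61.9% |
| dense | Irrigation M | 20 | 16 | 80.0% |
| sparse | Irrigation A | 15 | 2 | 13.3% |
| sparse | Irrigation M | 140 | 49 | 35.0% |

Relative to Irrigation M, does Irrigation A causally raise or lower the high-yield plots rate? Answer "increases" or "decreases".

The mid-season canopy-specific comparison favours Irrigation M throughout, but the pooled figures favour Irrigation A. The question is whether to condition on mid-season canopy.
The distribution of mid-season canopy is itself part of what the irrigation does — it is an intermediate outcome. Holding it fixed would remove that part of the effect; the total effect is the pooled difference.
Pooled: Irrigation A 55.8% vs Irrigation M 40.6%; Irrigation A is higher overall.

increases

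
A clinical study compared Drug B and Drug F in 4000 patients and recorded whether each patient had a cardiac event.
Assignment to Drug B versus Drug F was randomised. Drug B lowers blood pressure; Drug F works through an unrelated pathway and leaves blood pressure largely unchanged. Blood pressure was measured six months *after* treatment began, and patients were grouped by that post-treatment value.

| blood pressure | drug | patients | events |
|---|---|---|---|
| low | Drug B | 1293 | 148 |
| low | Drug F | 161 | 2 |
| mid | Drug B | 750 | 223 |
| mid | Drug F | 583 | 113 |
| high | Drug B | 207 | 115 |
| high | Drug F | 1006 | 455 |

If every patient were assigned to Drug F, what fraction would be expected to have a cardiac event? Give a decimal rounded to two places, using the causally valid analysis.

Because the drug influences blood pressure, blood pressure is a post-treatment mediator, not a confounder. Stratifying on it would bias the estimate; the causal effect is the crude pooled difference.
So P(outcome | do(Drug F)) is just the pooled rate for Drug F: 570/1750 = 0.326.

0.33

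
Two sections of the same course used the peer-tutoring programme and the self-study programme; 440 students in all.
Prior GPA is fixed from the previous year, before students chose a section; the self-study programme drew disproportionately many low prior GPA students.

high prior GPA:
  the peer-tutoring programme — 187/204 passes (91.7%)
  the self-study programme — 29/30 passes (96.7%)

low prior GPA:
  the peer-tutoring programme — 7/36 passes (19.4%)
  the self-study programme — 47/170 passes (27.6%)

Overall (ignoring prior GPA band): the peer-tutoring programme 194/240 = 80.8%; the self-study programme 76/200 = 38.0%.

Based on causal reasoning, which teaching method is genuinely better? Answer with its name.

The prior GPA band-specific comparison favours the self-study programme throughout, but the pooled figures favour the peer-tutoring programme. The question is whether to condition on prior GPA band.
Nothing the teaching method does changes prior GPA band; the imbalance is an allocation artefact. With prior GPA band also predicting the outcome, the pooled figure is confounded, and the within-stratum comparison is the causal one.
Within each level — high prior GPA: 91.7% vs 96.7%; low prior GPA: 19.4% vs 27.6% — the self-study programme is higher every time.

the self-study programme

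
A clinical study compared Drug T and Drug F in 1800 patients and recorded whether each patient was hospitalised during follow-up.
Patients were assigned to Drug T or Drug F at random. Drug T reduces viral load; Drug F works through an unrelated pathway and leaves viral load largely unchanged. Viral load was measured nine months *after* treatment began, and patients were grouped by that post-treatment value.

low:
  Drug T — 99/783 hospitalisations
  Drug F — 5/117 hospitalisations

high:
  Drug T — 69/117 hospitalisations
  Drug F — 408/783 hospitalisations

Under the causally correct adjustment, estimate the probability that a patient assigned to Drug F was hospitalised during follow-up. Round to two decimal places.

The viral load-specific comparison favours Drug F throughout, but the pooled figures favour Drug T. The question is whether to condition on viral load.
Viral load lies on the pathway drug → viral load → outcome, so adjusting for it blocks the indirect effect. For the total causal effect of drug, use the unadjusted pooled rates.
So P(outcome | do(Drug F)) is just the pooled rate for Drug F: 413/900 = 0.459.

0.46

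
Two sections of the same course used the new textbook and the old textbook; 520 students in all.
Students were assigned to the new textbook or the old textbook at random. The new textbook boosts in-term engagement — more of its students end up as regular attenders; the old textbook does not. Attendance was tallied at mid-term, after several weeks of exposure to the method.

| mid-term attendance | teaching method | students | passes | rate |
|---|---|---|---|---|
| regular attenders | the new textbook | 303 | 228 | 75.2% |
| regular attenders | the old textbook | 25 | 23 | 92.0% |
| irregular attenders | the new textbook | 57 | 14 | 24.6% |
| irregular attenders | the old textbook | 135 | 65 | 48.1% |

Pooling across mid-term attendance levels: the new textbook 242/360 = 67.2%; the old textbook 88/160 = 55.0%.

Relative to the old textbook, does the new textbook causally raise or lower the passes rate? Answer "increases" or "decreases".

Within every mid-term attendance level the old textbook has the higher rate, yet pooled the new textbook does — Simpson's reversal.
Because the teaching method influences mid-term attendance, mid-term attendance is a post-treatment mediator, not a confounder. Stratifying on it would bias the estimate; the causal effect is the crude pooled difference.
Pooled: the new textbook 67.2% vs the old textbook 55.0%; the new textbook is higher overall.

increases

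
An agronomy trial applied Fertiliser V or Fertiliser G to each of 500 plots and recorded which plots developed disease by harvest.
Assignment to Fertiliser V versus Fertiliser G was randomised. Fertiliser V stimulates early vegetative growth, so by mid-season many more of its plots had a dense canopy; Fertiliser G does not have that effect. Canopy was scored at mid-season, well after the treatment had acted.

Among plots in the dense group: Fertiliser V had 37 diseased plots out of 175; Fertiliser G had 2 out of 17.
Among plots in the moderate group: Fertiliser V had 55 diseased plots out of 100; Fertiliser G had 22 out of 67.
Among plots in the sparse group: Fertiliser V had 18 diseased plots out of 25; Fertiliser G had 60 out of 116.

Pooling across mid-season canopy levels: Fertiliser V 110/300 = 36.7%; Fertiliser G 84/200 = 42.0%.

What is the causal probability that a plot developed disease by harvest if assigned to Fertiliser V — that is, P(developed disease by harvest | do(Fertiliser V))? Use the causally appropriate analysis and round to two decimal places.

0.37

Mid-season canopy is downstream of the fertiliser. One should not condition on a consequence of treatment, so the overall rates are the right comparison.
So P(outcome | do(Fertiliser V)) is just the pooled rate for Fertiliser V: 110/300 = 0.367.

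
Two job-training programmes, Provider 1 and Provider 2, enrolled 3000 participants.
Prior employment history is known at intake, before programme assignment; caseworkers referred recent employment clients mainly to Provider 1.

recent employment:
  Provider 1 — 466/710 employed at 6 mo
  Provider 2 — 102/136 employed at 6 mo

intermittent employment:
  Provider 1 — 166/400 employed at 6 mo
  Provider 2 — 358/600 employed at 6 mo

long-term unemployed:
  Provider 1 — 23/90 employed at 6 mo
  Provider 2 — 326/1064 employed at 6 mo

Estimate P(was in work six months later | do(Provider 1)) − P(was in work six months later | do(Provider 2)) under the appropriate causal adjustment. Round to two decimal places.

The imbalance in prior employment history arose from how participants were allocated, not from anything the programme did; and prior employment history independently affects the outcome. The pooled gap is confounded — condition on prior employment history.
Adjusting over the population distribution of prior employment history: 0.282·(0.656−0.750) + 0.333·(0.415−0.597) + 0.385·(0.256−0.306) = -0.107.

-0.11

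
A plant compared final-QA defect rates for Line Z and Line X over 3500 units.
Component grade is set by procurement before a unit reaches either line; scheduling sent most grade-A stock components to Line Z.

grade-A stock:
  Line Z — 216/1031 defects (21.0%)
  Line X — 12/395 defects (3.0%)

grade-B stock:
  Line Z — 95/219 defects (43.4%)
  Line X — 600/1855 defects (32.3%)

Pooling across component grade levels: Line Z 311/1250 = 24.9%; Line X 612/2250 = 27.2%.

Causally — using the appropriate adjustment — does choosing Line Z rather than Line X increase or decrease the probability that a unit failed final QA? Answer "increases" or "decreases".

The component grade-specific comparison favours Line X throughout, but the pooled figures favour Line Z. The question is whether to condition on component grade.
Component grade satisfies the back-door criterion: it is not a descendant of the line, and it blocks the spurious path from line to outcome. Adjusting for it (i.e., using the within-component grade rates) gives the causal effect.
Within each level — grade-A stock: 21.0% vs 3.0%; grade-B stock: 43.4% vs 32.3% — Line X is lower every time.

increases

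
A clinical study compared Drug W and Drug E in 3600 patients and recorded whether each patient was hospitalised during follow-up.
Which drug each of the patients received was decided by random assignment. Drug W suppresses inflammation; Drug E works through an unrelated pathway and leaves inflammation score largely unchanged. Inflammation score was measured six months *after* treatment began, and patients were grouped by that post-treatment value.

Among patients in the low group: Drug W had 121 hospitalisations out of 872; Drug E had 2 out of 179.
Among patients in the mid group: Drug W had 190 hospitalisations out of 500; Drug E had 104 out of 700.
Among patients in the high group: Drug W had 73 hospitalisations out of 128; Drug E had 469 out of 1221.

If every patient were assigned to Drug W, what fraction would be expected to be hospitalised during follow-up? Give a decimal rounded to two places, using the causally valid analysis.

0.26

Inflammation score lies on the pathway drug → inflammation score → outcome, so adjusting for it blocks the indirect effect. For the total causal effect of drug, use the unadjusted pooled rates.
So P(outcome | do(Drug W)) is just the pooled rate for Drug W: 384/1500 = 0.256.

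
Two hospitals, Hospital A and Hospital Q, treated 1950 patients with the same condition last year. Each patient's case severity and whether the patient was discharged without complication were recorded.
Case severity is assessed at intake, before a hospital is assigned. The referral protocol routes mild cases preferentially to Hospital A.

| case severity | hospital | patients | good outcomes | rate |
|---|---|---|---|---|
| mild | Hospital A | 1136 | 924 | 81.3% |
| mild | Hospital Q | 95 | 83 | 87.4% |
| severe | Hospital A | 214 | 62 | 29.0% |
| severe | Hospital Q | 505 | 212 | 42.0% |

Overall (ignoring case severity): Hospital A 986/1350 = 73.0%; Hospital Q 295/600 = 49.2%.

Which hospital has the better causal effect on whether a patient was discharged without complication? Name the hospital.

Within every case severity level Hospital Q has the higher rate, yet pooled Hospital A does — Simpson's reversal.
Nothing the hospital does changes case severity; the imbalance is an allocation artefact. With case severity also predicting the outcome, the pooled figure is confounded, and the within-stratum comparison is the causal one.
Within each level — mild: 81.3% vs 87.4%; severe: 29.0% vs 42.0% — Hospital Q is higher every time.

Hospital Q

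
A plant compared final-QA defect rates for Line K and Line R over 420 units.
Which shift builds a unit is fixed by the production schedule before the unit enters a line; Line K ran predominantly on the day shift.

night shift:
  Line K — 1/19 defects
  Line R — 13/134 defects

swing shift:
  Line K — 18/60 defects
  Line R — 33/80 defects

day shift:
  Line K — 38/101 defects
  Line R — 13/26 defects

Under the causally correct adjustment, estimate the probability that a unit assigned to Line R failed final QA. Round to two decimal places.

Since shift is a pre-existing factor (not a product of the line) and it affects the outcome on its own, it is a confounder. The stratified rates, not the pooled rate, identify the causal effect.
Standardising Line R to the population shift mix: 0.364·13/134 + 0.333·33/80 + 0.302·13/26 = 0.324.

0.32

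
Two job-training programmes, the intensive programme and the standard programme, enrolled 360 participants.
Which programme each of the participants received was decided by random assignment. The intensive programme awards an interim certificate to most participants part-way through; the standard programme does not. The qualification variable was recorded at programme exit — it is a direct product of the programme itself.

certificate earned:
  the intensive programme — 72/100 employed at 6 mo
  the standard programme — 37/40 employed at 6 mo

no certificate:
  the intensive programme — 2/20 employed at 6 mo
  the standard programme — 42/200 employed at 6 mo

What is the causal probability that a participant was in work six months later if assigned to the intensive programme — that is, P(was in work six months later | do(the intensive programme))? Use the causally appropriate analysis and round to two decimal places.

Qualification attained during the programme is recorded after the programme and is itself shifted by it — it sits on the causal path from programme to outcome. Conditioning on a mediator would strip out part of the effect we want; the pooled comparison gives the total causal effect.
So P(outcome | do(the intensive programme)) is just the pooled rate for the intensive programme: 74/120 = 0.617.

0.62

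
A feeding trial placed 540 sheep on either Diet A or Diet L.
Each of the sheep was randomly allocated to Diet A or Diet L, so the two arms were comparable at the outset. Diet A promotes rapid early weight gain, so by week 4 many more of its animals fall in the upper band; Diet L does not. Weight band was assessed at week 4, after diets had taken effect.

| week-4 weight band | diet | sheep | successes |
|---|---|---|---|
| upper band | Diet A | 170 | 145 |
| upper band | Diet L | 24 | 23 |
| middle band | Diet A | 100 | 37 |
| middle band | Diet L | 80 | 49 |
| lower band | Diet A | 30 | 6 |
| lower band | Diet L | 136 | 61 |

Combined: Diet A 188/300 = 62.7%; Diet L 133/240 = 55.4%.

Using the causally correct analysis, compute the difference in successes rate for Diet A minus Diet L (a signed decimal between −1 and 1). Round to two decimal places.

+0.07

Week-4 weight band is downstream of the diet. One should not condition on a consequence of treatment, so the overall rates are the right comparison.
The causal difference is the pooled difference: 0.627 − 0.554 = +0.072.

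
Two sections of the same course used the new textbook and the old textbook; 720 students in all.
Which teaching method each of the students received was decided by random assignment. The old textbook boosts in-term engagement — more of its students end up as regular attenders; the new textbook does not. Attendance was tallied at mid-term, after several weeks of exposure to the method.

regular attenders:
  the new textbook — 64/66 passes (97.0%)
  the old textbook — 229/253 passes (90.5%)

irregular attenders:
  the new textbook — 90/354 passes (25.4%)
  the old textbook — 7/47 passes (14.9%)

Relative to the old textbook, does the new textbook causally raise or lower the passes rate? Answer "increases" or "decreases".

Because the teaching method influences mid-term attendance, mid-term attendance is a post-treatment mediator, not a confounder. Stratifying on it would bias the estimate; the causal effect is the crude pooled difference.
Pooled: the new textbook 36.7% vs the old textbook 78.7%; the old textbook is higher overall.

decreases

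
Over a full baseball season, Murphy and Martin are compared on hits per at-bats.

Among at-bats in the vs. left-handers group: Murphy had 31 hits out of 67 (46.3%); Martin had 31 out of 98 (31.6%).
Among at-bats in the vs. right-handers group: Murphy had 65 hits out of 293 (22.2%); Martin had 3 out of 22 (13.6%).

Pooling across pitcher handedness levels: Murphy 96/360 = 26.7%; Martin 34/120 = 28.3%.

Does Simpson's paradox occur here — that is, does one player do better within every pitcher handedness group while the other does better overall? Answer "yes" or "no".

yes

Within each pitcher handedness level (vs. left-handers 46.3% vs 31.6%; vs. right-handers 22.2% vs 13.6%), Murphy has the higher rate every time. Pooled: 26.7% vs 28.3% — Martin has the higher rate overall. The two comparisons disagree.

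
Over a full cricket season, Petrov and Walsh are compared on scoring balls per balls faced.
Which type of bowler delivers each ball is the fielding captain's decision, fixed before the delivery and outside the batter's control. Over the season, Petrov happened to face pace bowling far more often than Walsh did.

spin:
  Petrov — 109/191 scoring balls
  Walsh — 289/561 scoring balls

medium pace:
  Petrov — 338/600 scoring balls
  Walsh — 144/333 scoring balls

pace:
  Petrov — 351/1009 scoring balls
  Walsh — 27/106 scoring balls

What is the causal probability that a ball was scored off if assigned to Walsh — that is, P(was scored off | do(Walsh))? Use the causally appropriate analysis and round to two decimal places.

The stratified and pooled comparisons disagree (Petrov wins within each bowling type; Walsh wins overall), so the answer turns on the causal role of bowling type.
Here bowling type is a common cause — it drives both which player a case falls under and the outcome. The crude comparison mixes populations; the stratum-specific rates are the causally relevant ones.
Standardising Walsh to the population bowling type mix: 0.269·289/561 + 0.333·144/333 + 0.398·27/106 = 0.384.

0.38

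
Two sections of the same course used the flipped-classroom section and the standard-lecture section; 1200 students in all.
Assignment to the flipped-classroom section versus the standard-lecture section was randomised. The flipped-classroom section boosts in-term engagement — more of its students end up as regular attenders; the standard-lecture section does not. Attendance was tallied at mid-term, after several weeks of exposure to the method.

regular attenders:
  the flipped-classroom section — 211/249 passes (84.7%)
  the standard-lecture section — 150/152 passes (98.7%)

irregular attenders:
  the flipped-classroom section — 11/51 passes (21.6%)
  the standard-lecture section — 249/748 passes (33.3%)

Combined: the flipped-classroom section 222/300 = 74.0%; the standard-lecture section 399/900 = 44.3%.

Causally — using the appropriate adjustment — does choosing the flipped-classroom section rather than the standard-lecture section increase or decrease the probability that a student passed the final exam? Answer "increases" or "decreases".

Within every mid-term attendance level the standard-lecture section has the higher rate, yet pooled the flipped-classroom section does — Simpson's reversal.
Stratifying would compare teaching methods among students the teaching methods themselves sorted into mid-term attendance groups — a form of selection on an intermediate. The unconditioned pooled rates give the total causal effect.
Pooled: the flipped-classroom section 74.0% vs the standard-lecture section 44.3%; the flipped-classroom section is higher overall.

increases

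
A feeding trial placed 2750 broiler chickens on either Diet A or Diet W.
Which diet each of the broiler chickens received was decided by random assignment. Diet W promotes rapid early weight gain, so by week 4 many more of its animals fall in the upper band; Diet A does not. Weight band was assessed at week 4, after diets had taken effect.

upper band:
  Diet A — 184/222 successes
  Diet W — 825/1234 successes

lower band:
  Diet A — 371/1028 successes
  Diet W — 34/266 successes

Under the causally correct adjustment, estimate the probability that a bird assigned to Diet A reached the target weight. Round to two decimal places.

0.44

Because the diet influences week-4 weight band, week-4 weight band is a post-treatment mediator, not a confounder. Stratifying on it would bias the estimate; the causal effect is the crude pooled difference.
So P(outcome | do(Diet A)) is just the pooled rate for Diet A: 555/1250 = 0.444.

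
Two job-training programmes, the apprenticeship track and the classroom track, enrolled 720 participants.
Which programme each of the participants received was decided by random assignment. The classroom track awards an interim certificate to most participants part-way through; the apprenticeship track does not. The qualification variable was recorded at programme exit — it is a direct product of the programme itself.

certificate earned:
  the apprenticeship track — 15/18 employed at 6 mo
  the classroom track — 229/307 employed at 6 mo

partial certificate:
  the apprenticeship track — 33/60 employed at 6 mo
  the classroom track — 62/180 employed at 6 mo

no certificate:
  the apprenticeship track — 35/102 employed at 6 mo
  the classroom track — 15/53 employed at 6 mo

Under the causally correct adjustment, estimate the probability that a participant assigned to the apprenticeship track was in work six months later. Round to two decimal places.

0.46

Within every qualification attained during the programme level the apprenticeship track has the higher rate, yet pooled the classroom track does — Simpson's reversal.
Because the programme influences qualification attained during the programme, qualification attained during the programme is a post-treatment mediator, not a confounder. Stratifying on it would bias the estimate; the causal effect is the crude pooled difference.
So P(outcome | do(the apprenticeship track)) is just the pooled rate for the apprenticeship track: 83/180 = 0.461.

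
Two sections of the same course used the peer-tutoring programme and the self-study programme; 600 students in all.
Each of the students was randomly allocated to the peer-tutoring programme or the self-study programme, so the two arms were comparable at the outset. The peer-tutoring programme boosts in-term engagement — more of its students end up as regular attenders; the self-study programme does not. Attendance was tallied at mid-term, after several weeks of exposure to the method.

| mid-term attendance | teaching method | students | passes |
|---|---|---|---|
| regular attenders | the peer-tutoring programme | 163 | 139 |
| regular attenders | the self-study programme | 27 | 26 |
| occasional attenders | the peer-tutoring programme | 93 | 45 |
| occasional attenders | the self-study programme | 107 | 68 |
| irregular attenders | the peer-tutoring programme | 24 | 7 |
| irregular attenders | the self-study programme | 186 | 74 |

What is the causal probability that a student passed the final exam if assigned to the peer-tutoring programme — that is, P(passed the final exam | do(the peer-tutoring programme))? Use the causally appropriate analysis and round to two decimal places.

0.68

Mid-term attendance is downstream of the teaching method. One should not condition on a consequence of treatment, so the overall rates are the right comparison.
So P(outcome | do(the peer-tutoring programme)) is just the pooled rate for the peer-tutoring programme: 191/280 = 0.682.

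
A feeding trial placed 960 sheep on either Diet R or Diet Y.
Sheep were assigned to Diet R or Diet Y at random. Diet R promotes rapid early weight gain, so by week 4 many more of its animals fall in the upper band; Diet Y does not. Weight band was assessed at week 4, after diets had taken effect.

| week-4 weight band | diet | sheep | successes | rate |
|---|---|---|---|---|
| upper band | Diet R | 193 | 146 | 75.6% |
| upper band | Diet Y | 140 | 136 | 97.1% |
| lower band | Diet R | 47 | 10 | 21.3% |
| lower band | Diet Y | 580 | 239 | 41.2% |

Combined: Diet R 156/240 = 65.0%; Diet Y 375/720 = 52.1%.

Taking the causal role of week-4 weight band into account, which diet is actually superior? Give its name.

Week-4 weight band here is a post-treatment variable shaped by the diet; conditioning on it would introduce bias rather than remove it. The overall comparison is the causal one.
Pooled: Diet R 65.0% vs Diet Y 52.1%; Diet R is higher overall.

Diet R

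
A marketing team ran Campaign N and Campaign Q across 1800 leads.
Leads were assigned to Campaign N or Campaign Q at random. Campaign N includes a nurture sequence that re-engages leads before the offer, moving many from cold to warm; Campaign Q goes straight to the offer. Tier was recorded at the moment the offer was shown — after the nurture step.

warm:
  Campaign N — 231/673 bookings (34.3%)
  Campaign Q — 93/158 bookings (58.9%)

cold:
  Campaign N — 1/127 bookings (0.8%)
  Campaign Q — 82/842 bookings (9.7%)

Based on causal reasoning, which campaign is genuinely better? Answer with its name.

Engagement tier lies on the pathway campaign → engagement tier → outcome, so adjusting for it blocks the indirect effect. For the total causal effect of campaign, use the unadjusted pooled rates.
Pooled: Campaign N 29.0% vs Campaign Q 17.5%; Campaign N is higher overall.

Campaign N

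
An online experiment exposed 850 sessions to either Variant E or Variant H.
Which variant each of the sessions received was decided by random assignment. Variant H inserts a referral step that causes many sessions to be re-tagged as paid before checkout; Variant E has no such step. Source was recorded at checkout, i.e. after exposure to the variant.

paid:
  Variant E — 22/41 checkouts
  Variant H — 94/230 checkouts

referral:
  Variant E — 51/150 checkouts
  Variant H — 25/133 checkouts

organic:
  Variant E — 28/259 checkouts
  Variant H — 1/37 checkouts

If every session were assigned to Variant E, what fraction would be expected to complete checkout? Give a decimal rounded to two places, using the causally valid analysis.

Because the variant influences traffic source, traffic source is a post-treatment mediator, not a confounder. Stratifying on it would bias the estimate; the causal effect is the crude pooled difference.
So P(outcome | do(Variant E)) is just the pooled rate for Variant E: 101/450 = 0.224.

0.22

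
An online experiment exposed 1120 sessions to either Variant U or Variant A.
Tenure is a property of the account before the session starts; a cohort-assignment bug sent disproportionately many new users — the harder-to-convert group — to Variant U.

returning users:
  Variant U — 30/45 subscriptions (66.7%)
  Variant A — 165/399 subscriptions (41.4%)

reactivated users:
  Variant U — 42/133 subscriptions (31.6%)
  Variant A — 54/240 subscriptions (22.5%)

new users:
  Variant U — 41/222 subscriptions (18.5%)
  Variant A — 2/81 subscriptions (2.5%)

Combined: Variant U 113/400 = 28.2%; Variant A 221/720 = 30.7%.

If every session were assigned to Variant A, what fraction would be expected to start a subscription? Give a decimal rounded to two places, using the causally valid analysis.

The user tenure-specific comparison favours Variant U throughout, but the pooled figures favour Variant A. The question is whether to condition on user tenure.
User tenure differs across variants for reasons unrelated to any effect of the variant itself, and it separately predicts the outcome — a classic confounder. We must compare within user tenure levels.
Standardising Variant A to the population user tenure mix: 0.396·165/399 + 0.333·54/240 + 0.271·2/81 = 0.246.

0.25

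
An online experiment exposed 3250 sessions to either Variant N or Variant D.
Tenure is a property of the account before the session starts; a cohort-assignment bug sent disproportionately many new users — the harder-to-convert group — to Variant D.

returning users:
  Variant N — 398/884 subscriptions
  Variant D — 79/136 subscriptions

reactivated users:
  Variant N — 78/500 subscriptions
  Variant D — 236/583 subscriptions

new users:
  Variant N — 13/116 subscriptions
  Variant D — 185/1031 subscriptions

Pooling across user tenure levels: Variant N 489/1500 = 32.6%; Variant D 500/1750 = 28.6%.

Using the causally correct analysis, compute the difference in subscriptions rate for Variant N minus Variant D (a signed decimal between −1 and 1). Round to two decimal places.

-0.15

The stratified and pooled comparisons disagree (Variant D wins within each user tenure; Variant N wins overall), so the answer turns on the causal role of user tenure.
Nothing the variant does changes user tenure; the imbalance is an allocation artefact. With user tenure also predicting the outcome, the pooled figure is confounded, and the within-stratum comparison is the causal one.
Adjusting over the population distribution of user tenure: 0.314·(0.450−0.581) + 0.333·(0.156−0.405) + 0.353·(0.112−0.179) = -0.148.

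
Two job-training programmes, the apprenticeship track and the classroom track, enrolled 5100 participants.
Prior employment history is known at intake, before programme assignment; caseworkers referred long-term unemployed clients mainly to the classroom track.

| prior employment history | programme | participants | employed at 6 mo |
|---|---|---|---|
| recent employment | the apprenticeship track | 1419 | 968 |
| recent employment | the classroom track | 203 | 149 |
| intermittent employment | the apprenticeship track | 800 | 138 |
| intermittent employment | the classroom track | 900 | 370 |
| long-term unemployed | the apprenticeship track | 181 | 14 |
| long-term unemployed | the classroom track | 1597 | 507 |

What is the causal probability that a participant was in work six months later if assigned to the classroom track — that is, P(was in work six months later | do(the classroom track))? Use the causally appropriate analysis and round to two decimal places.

Nothing the programme does changes prior employment history; the imbalance is an allocation artefact. With prior employment history also predicting the outcome, the pooled figure is confounded, and the within-stratum comparison is the causal one.
Standardising the classroom track to the population prior employment history mix: 0.318·149/203 + 0.333·370/900 + 0.349·507/1597 = 0.481.

0.48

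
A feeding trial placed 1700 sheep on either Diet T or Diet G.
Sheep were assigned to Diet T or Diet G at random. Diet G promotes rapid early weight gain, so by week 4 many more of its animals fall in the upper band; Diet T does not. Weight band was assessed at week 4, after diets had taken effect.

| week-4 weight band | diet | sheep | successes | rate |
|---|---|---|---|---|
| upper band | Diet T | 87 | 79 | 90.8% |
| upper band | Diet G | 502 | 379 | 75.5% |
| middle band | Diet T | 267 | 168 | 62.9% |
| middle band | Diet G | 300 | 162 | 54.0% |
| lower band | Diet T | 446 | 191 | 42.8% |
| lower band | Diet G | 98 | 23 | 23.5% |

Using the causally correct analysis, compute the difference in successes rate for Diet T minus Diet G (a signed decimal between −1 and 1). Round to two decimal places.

The stratified and pooled comparisons disagree (Diet T wins within each week-4 weight band; Diet G wins overall), so the answer turns on the causal role of week-4 weight band.
Stratifying would compare diets among sheep the diets themselves sorted into week-4 weight band groups — a form of selection on an intermediate. The unconditioned pooled rates give the total causal effect.
The causal difference is the pooled difference: 0.547 − 0.627 = -0.079.

-0.08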